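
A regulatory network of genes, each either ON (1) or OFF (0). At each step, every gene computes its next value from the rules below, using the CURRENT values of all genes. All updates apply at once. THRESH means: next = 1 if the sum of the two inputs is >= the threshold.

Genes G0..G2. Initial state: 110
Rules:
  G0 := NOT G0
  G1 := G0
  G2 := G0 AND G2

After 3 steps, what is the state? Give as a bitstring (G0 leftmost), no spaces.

Step 1: G0=NOT G0=NOT 1=0 G1=G0=1 G2=G0&G2=1&0=0 -> 010
Step 2: G0=NOT G0=NOT 0=1 G1=G0=0 G2=G0&G2=0&0=0 -> 100
Step 3: G0=NOT G0=NOT 1=0 G1=G0=1 G2=G0&G2=1&0=0 -> 010

010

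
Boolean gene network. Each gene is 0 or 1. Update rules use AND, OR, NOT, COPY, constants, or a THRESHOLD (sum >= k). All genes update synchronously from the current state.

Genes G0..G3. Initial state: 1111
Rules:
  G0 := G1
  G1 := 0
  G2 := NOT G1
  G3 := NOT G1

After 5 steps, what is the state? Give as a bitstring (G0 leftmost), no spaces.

Step 1: G0=G1=1 G1=0(const) G2=NOT G1=NOT 1=0 G3=NOT G1=NOT 1=0 -> 1000
Step 2: G0=G1=0 G1=0(const) G2=NOT G1=NOT 0=1 G3=NOT G1=NOT 0=1 -> 0011
Step 3: G0=G1=0 G1=0(const) G2=NOT G1=NOT 0=1 G3=NOT G1=NOT 0=1 -> 0011
Step 4: G0=G1=0 G1=0(const) G2=NOT G1=NOT 0=1 G3=NOT G1=NOT 0=1 -> 0011
Step 5: G0=G1=0 G1=0(const) G2=NOT G1=NOT 0=1 G3=NOT G1=NOT 0=1 -> 0011

0011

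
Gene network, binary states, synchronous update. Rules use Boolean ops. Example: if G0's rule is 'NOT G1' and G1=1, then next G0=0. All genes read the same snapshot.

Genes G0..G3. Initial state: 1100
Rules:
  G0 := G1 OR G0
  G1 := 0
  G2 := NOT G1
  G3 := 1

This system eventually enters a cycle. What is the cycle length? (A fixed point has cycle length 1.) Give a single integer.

Answer: 1

Derivation:
Step 0: 1100
Step 1: G0=G1|G0=1|1=1 G1=0(const) G2=NOT G1=NOT 1=0 G3=1(const) -> 1001
Step 2: G0=G1|G0=0|1=1 G1=0(const) G2=NOT G1=NOT 0=1 G3=1(const) -> 1011
Step 3: G0=G1|G0=0|1=1 G1=0(const) G2=NOT G1=NOT 0=1 G3=1(const) -> 1011
State from step 3 equals state from step 2 -> cycle length 1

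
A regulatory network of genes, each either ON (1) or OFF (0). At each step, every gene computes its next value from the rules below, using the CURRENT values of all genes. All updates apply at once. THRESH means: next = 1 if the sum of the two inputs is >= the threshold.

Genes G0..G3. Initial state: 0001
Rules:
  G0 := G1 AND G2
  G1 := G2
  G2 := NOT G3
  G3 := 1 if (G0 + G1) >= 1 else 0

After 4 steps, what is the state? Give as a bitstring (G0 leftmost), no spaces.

Step 1: G0=G1&G2=0&0=0 G1=G2=0 G2=NOT G3=NOT 1=0 G3=(0+0>=1)=0 -> 0000
Step 2: G0=G1&G2=0&0=0 G1=G2=0 G2=NOT G3=NOT 0=1 G3=(0+0>=1)=0 -> 0010
Step 3: G0=G1&G2=0&1=0 G1=G2=1 G2=NOT G3=NOT 0=1 G3=(0+0>=1)=0 -> 0110
Step 4: G0=G1&G2=1&1=1 G1=G2=1 G2=NOT G3=NOT 0=1 G3=(0+1>=1)=1 -> 1111

1111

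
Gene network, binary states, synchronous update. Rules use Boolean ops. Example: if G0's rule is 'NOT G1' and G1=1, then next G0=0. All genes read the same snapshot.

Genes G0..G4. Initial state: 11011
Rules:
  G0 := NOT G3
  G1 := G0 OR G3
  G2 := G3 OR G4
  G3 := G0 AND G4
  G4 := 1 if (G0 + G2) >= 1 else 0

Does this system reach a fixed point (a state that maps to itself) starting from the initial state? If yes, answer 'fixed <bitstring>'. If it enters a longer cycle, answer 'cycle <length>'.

Answer: cycle 4

Derivation:
Step 0: 11011
Step 1: G0=NOT G3=NOT 1=0 G1=G0|G3=1|1=1 G2=G3|G4=1|1=1 G3=G0&G4=1&1=1 G4=(1+0>=1)=1 -> 01111
Step 2: G0=NOT G3=NOT 1=0 G1=G0|G3=0|1=1 G2=G3|G4=1|1=1 G3=G0&G4=0&1=0 G4=(0+1>=1)=1 -> 01101
Step 3: G0=NOT G3=NOT 0=1 G1=G0|G3=0|0=0 G2=G3|G4=0|1=1 G3=G0&G4=0&1=0 G4=(0+1>=1)=1 -> 10101
Step 4: G0=NOT G3=NOT 0=1 G1=G0|G3=1|0=1 G2=G3|G4=0|1=1 G3=G0&G4=1&1=1 G4=(1+1>=1)=1 -> 11111
Step 5: G0=NOT G3=NOT 1=0 G1=G0|G3=1|1=1 G2=G3|G4=1|1=1 G3=G0&G4=1&1=1 G4=(1+1>=1)=1 -> 01111
Cycle of length 4 starting at step 1 -> no fixed point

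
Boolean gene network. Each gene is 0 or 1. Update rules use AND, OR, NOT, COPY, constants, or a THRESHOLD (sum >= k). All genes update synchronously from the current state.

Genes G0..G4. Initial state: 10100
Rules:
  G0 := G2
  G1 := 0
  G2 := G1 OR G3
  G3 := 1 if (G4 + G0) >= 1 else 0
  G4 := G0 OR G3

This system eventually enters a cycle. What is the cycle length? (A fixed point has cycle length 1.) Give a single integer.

Step 0: 10100
Step 1: G0=G2=1 G1=0(const) G2=G1|G3=0|0=0 G3=(0+1>=1)=1 G4=G0|G3=1|0=1 -> 10011
Step 2: G0=G2=0 G1=0(const) G2=G1|G3=0|1=1 G3=(1+1>=1)=1 G4=G0|G3=1|1=1 -> 00111
Step 3: G0=G2=1 G1=0(const) G2=G1|G3=0|1=1 G3=(1+0>=1)=1 G4=G0|G3=0|1=1 -> 10111
Step 4: G0=G2=1 G1=0(const) G2=G1|G3=0|1=1 G3=(1+1>=1)=1 G4=G0|G3=1|1=1 -> 10111
State from step 4 equals state from step 3 -> cycle length 1

Answer: 1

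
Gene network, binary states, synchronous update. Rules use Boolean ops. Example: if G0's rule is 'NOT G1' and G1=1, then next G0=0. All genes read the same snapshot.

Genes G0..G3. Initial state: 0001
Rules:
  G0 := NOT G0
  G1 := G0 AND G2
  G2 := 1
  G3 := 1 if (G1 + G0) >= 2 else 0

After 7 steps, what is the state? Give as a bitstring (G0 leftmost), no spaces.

Step 1: G0=NOT G0=NOT 0=1 G1=G0&G2=0&0=0 G2=1(const) G3=(0+0>=2)=0 -> 1010
Step 2: G0=NOT G0=NOT 1=0 G1=G0&G2=1&1=1 G2=1(const) G3=(0+1>=2)=0 -> 0110
Step 3: G0=NOT G0=NOT 0=1 G1=G0&G2=0&1=0 G2=1(const) G3=(1+0>=2)=0 -> 1010
Step 4: G0=NOT G0=NOT 1=0 G1=G0&G2=1&1=1 G2=1(const) G3=(0+1>=2)=0 -> 0110
Step 5: G0=NOT G0=NOT 0=1 G1=G0&G2=0&1=0 G2=1(const) G3=(1+0>=2)=0 -> 1010
Step 6: G0=NOT G0=NOT 1=0 G1=G0&G2=1&1=1 G2=1(const) G3=(0+1>=2)=0 -> 0110
Step 7: G0=NOT G0=NOT 0=1 G1=G0&G2=0&1=0 G2=1(const) G3=(1+0>=2)=0 -> 1010

1010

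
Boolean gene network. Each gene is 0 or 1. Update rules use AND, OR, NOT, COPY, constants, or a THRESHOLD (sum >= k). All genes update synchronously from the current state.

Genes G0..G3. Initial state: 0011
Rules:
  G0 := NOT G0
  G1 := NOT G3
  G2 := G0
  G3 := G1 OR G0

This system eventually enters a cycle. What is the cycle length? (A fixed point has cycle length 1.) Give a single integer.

Answer: 4

Derivation:
Step 0: 0011
Step 1: G0=NOT G0=NOT 0=1 G1=NOT G3=NOT 1=0 G2=G0=0 G3=G1|G0=0|0=0 -> 1000
Step 2: G0=NOT G0=NOT 1=0 G1=NOT G3=NOT 0=1 G2=G0=1 G3=G1|G0=0|1=1 -> 0111
Step 3: G0=NOT G0=NOT 0=1 G1=NOT G3=NOT 1=0 G2=G0=0 G3=G1|G0=1|0=1 -> 1001
Step 4: G0=NOT G0=NOT 1=0 G1=NOT G3=NOT 1=0 G2=G0=1 G3=G1|G0=0|1=1 -> 0011
State from step 4 equals state from step 0 -> cycle length 4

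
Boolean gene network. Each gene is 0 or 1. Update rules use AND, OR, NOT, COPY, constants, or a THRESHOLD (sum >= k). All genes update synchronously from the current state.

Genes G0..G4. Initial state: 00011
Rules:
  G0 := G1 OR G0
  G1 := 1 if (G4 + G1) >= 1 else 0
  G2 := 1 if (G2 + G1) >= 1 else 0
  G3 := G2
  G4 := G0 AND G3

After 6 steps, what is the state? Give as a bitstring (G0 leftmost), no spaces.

Step 1: G0=G1|G0=0|0=0 G1=(1+0>=1)=1 G2=(0+0>=1)=0 G3=G2=0 G4=G0&G3=0&1=0 -> 01000
Step 2: G0=G1|G0=1|0=1 G1=(0+1>=1)=1 G2=(0+1>=1)=1 G3=G2=0 G4=G0&G3=0&0=0 -> 11100
Step 3: G0=G1|G0=1|1=1 G1=(0+1>=1)=1 G2=(1+1>=1)=1 G3=G2=1 G4=G0&G3=1&0=0 -> 11110
Step 4: G0=G1|G0=1|1=1 G1=(0+1>=1)=1 G2=(1+1>=1)=1 G3=G2=1 G4=G0&G3=1&1=1 -> 11111
Step 5: G0=G1|G0=1|1=1 G1=(1+1>=1)=1 G2=(1+1>=1)=1 G3=G2=1 G4=G0&G3=1&1=1 -> 11111
Step 6: G0=G1|G0=1|1=1 G1=(1+1>=1)=1 G2=(1+1>=1)=1 G3=G2=1 G4=G0&G3=1&1=1 -> 11111

11111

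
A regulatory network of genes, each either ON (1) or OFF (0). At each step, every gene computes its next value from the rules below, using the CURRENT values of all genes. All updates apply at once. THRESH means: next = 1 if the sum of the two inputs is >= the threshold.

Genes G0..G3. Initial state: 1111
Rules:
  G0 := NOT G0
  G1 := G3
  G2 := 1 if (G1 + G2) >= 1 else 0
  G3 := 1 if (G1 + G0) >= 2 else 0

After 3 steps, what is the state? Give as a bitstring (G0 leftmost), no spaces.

Step 1: G0=NOT G0=NOT 1=0 G1=G3=1 G2=(1+1>=1)=1 G3=(1+1>=2)=1 -> 0111
Step 2: G0=NOT G0=NOT 0=1 G1=G3=1 G2=(1+1>=1)=1 G3=(1+0>=2)=0 -> 1110
Step 3: G0=NOT G0=NOT 1=0 G1=G3=0 G2=(1+1>=1)=1 G3=(1+1>=2)=1 -> 0011

0011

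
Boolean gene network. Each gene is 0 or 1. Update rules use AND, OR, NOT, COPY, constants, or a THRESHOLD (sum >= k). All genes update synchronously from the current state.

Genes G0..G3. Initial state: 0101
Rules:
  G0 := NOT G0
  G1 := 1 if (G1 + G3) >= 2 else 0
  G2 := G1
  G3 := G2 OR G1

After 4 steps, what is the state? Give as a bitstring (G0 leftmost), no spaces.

Step 1: G0=NOT G0=NOT 0=1 G1=(1+1>=2)=1 G2=G1=1 G3=G2|G1=0|1=1 -> 1111
Step 2: G0=NOT G0=NOT 1=0 G1=(1+1>=2)=1 G2=G1=1 G3=G2|G1=1|1=1 -> 0111
Step 3: G0=NOT G0=NOT 0=1 G1=(1+1>=2)=1 G2=G1=1 G3=G2|G1=1|1=1 -> 1111
Step 4: G0=NOT G0=NOT 1=0 G1=(1+1>=2)=1 G2=G1=1 G3=G2|G1=1|1=1 -> 0111

0111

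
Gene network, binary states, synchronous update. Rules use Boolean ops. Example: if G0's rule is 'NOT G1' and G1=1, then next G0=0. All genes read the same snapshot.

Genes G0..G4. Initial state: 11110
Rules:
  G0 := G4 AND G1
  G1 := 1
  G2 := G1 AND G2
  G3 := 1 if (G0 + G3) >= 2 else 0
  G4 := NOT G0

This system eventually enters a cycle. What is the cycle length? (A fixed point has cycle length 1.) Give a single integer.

Answer: 4

Derivation:
Step 0: 11110
Step 1: G0=G4&G1=0&1=0 G1=1(const) G2=G1&G2=1&1=1 G3=(1+1>=2)=1 G4=NOT G0=NOT 1=0 -> 01110
Step 2: G0=G4&G1=0&1=0 G1=1(const) G2=G1&G2=1&1=1 G3=(0+1>=2)=0 G4=NOT G0=NOT 0=1 -> 01101
Step 3: G0=G4&G1=1&1=1 G1=1(const) G2=G1&G2=1&1=1 G3=(0+0>=2)=0 G4=NOT G0=NOT 0=1 -> 11101
Step 4: G0=G4&G1=1&1=1 G1=1(const) G2=G1&G2=1&1=1 G3=(1+0>=2)=0 G4=NOT G0=NOT 1=0 -> 11100
Step 5: G0=G4&G1=0&1=0 G1=1(const) G2=G1&G2=1&1=1 G3=(1+0>=2)=0 G4=NOT G0=NOT 1=0 -> 01100
Step 6: G0=G4&G1=0&1=0 G1=1(const) G2=G1&G2=1&1=1 G3=(0+0>=2)=0 G4=NOT G0=NOT 0=1 -> 01101
State from step 6 equals state from step 2 -> cycle length 4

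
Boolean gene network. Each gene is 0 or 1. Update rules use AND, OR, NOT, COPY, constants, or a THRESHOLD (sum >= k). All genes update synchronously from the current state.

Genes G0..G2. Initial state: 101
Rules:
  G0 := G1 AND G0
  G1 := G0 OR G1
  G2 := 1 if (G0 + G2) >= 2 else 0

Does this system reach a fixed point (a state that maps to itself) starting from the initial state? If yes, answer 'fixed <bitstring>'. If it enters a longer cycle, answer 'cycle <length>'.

Step 0: 101
Step 1: G0=G1&G0=0&1=0 G1=G0|G1=1|0=1 G2=(1+1>=2)=1 -> 011
Step 2: G0=G1&G0=1&0=0 G1=G0|G1=0|1=1 G2=(0+1>=2)=0 -> 010
Step 3: G0=G1&G0=1&0=0 G1=G0|G1=0|1=1 G2=(0+0>=2)=0 -> 010
Fixed point reached at step 2: 010

Answer: fixed 010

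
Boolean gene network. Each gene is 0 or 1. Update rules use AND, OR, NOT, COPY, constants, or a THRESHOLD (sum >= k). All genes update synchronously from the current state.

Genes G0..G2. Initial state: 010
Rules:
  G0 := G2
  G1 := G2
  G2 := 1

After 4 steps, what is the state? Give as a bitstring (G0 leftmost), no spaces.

Step 1: G0=G2=0 G1=G2=0 G2=1(const) -> 001
Step 2: G0=G2=1 G1=G2=1 G2=1(const) -> 111
Step 3: G0=G2=1 G1=G2=1 G2=1(const) -> 111
Step 4: G0=G2=1 G1=G2=1 G2=1(const) -> 111

111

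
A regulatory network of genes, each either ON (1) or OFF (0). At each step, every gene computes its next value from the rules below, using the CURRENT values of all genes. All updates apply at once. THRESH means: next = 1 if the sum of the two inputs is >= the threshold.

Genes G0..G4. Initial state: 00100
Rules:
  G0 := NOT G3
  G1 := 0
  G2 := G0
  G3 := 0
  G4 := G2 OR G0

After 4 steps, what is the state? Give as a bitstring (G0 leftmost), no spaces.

Step 1: G0=NOT G3=NOT 0=1 G1=0(const) G2=G0=0 G3=0(const) G4=G2|G0=1|0=1 -> 10001
Step 2: G0=NOT G3=NOT 0=1 G1=0(const) G2=G0=1 G3=0(const) G4=G2|G0=0|1=1 -> 10101
Step 3: G0=NOT G3=NOT 0=1 G1=0(const) G2=G0=1 G3=0(const) G4=G2|G0=1|1=1 -> 10101
Step 4: G0=NOT G3=NOT 0=1 G1=0(const) G2=G0=1 G3=0(const) G4=G2|G0=1|1=1 -> 10101

10101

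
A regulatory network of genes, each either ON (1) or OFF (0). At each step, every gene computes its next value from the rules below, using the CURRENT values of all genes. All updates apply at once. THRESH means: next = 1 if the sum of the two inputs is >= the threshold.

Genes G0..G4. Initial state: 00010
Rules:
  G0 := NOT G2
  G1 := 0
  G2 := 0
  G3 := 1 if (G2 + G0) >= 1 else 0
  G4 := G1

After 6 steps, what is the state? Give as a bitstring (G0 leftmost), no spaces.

Step 1: G0=NOT G2=NOT 0=1 G1=0(const) G2=0(const) G3=(0+0>=1)=0 G4=G1=0 -> 10000
Step 2: G0=NOT G2=NOT 0=1 G1=0(const) G2=0(const) G3=(0+1>=1)=1 G4=G1=0 -> 10010
Step 3: G0=NOT G2=NOT 0=1 G1=0(const) G2=0(const) G3=(0+1>=1)=1 G4=G1=0 -> 10010
Step 4: G0=NOT G2=NOT 0=1 G1=0(const) G2=0(const) G3=(0+1>=1)=1 G4=G1=0 -> 10010
Step 5: G0=NOT G2=NOT 0=1 G1=0(const) G2=0(const) G3=(0+1>=1)=1 G4=G1=0 -> 10010
Step 6: G0=NOT G2=NOT 0=1 G1=0(const) G2=0(const) G3=(0+1>=1)=1 G4=G1=0 -> 10010

10010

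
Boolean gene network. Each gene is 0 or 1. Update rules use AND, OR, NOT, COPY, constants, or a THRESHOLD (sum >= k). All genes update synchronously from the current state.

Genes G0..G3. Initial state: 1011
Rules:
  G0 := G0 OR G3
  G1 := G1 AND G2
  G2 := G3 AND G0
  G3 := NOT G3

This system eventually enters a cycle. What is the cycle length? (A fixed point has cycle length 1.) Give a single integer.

Step 0: 1011
Step 1: G0=G0|G3=1|1=1 G1=G1&G2=0&1=0 G2=G3&G0=1&1=1 G3=NOT G3=NOT 1=0 -> 1010
Step 2: G0=G0|G3=1|0=1 G1=G1&G2=0&1=0 G2=G3&G0=0&1=0 G3=NOT G3=NOT 0=1 -> 1001
Step 3: G0=G0|G3=1|1=1 G1=G1&G2=0&0=0 G2=G3&G0=1&1=1 G3=NOT G3=NOT 1=0 -> 1010
State from step 3 equals state from step 1 -> cycle length 2

Answer: 2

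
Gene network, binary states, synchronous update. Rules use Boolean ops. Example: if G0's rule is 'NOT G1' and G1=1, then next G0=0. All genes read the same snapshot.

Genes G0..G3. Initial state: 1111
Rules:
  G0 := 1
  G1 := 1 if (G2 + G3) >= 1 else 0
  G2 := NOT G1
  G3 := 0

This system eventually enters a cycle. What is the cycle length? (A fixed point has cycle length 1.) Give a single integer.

Step 0: 1111
Step 1: G0=1(const) G1=(1+1>=1)=1 G2=NOT G1=NOT 1=0 G3=0(const) -> 1100
Step 2: G0=1(const) G1=(0+0>=1)=0 G2=NOT G1=NOT 1=0 G3=0(const) -> 1000
Step 3: G0=1(const) G1=(0+0>=1)=0 G2=NOT G1=NOT 0=1 G3=0(const) -> 1010
Step 4: G0=1(const) G1=(1+0>=1)=1 G2=NOT G1=NOT 0=1 G3=0(const) -> 1110
Step 5: G0=1(const) G1=(1+0>=1)=1 G2=NOT G1=NOT 1=0 G3=0(const) -> 1100
State from step 5 equals state from step 1 -> cycle length 4

Answer: 4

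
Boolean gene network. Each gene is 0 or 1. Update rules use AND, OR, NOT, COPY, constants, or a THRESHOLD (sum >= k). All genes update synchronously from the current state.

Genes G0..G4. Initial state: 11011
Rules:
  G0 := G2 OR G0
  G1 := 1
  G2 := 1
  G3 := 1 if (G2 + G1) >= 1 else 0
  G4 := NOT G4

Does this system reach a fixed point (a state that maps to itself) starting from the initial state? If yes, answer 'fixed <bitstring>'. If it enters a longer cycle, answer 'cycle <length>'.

Answer: cycle 2

Derivation:
Step 0: 11011
Step 1: G0=G2|G0=0|1=1 G1=1(const) G2=1(const) G3=(0+1>=1)=1 G4=NOT G4=NOT 1=0 -> 11110
Step 2: G0=G2|G0=1|1=1 G1=1(const) G2=1(const) G3=(1+1>=1)=1 G4=NOT G4=NOT 0=1 -> 11111
Step 3: G0=G2|G0=1|1=1 G1=1(const) G2=1(const) G3=(1+1>=1)=1 G4=NOT G4=NOT 1=0 -> 11110
Cycle of length 2 starting at step 1 -> no fixed point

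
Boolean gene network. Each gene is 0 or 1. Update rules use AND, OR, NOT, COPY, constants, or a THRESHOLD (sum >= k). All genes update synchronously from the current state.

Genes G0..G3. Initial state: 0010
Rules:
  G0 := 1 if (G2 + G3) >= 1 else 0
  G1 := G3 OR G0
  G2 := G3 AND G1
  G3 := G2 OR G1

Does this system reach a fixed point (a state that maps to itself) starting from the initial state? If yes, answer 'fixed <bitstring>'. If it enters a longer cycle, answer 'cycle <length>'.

Answer: fixed 1111

Derivation:
Step 0: 0010
Step 1: G0=(1+0>=1)=1 G1=G3|G0=0|0=0 G2=G3&G1=0&0=0 G3=G2|G1=1|0=1 -> 1001
Step 2: G0=(0+1>=1)=1 G1=G3|G0=1|1=1 G2=G3&G1=1&0=0 G3=G2|G1=0|0=0 -> 1100
Step 3: G0=(0+0>=1)=0 G1=G3|G0=0|1=1 G2=G3&G1=0&1=0 G3=G2|G1=0|1=1 -> 0101
Step 4: G0=(0+1>=1)=1 G1=G3|G0=1|0=1 G2=G3&G1=1&1=1 G3=G2|G1=0|1=1 -> 1111
Step 5: G0=(1+1>=1)=1 G1=G3|G0=1|1=1 G2=G3&G1=1&1=1 G3=G2|G1=1|1=1 -> 1111
Fixed point reached at step 4: 1111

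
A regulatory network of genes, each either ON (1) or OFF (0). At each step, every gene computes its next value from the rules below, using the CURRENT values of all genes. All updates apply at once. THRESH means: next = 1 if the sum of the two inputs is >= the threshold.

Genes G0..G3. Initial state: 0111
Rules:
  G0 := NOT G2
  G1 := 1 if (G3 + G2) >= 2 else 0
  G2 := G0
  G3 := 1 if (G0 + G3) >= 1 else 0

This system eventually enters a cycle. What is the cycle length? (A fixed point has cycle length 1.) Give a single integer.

Answer: 4

Derivation:
Step 0: 0111
Step 1: G0=NOT G2=NOT 1=0 G1=(1+1>=2)=1 G2=G0=0 G3=(0+1>=1)=1 -> 0101
Step 2: G0=NOT G2=NOT 0=1 G1=(1+0>=2)=0 G2=G0=0 G3=(0+1>=1)=1 -> 1001
Step 3: G0=NOT G2=NOT 0=1 G1=(1+0>=2)=0 G2=G0=1 G3=(1+1>=1)=1 -> 1011
Step 4: G0=NOT G2=NOT 1=0 G1=(1+1>=2)=1 G2=G0=1 G3=(1+1>=1)=1 -> 0111
State from step 4 equals state from step 0 -> cycle length 4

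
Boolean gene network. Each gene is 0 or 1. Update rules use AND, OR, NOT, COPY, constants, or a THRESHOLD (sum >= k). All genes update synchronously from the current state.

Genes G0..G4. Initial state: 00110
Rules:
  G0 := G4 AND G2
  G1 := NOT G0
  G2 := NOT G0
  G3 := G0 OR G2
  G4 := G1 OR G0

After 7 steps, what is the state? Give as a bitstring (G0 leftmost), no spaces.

Step 1: G0=G4&G2=0&1=0 G1=NOT G0=NOT 0=1 G2=NOT G0=NOT 0=1 G3=G0|G2=0|1=1 G4=G1|G0=0|0=0 -> 01110
Step 2: G0=G4&G2=0&1=0 G1=NOT G0=NOT 0=1 G2=NOT G0=NOT 0=1 G3=G0|G2=0|1=1 G4=G1|G0=1|0=1 -> 01111
Step 3: G0=G4&G2=1&1=1 G1=NOT G0=NOT 0=1 G2=NOT G0=NOT 0=1 G3=G0|G2=0|1=1 G4=G1|G0=1|0=1 -> 11111
Step 4: G0=G4&G2=1&1=1 G1=NOT G0=NOT 1=0 G2=NOT G0=NOT 1=0 G3=G0|G2=1|1=1 G4=G1|G0=1|1=1 -> 10011
Step 5: G0=G4&G2=1&0=0 G1=NOT G0=NOT 1=0 G2=NOT G0=NOT 1=0 G3=G0|G2=1|0=1 G4=G1|G0=0|1=1 -> 00011
Step 6: G0=G4&G2=1&0=0 G1=NOT G0=NOT 0=1 G2=NOT G0=NOT 0=1 G3=G0|G2=0|0=0 G4=G1|G0=0|0=0 -> 01100
Step 7: G0=G4&G2=0&1=0 G1=NOT G0=NOT 0=1 G2=NOT G0=NOT 0=1 G3=G0|G2=0|1=1 G4=G1|G0=1|0=1 -> 01111

01111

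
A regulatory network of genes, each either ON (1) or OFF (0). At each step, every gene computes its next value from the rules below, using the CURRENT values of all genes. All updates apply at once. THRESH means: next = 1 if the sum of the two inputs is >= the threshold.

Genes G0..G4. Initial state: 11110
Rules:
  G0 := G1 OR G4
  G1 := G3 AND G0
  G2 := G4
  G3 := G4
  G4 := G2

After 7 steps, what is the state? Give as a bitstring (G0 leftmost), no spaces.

Step 1: G0=G1|G4=1|0=1 G1=G3&G0=1&1=1 G2=G4=0 G3=G4=0 G4=G2=1 -> 11001
Step 2: G0=G1|G4=1|1=1 G1=G3&G0=0&1=0 G2=G4=1 G3=G4=1 G4=G2=0 -> 10110
Step 3: G0=G1|G4=0|0=0 G1=G3&G0=1&1=1 G2=G4=0 G3=G4=0 G4=G2=1 -> 01001
Step 4: G0=G1|G4=1|1=1 G1=G3&G0=0&0=0 G2=G4=1 G3=G4=1 G4=G2=0 -> 10110
Step 5: G0=G1|G4=0|0=0 G1=G3&G0=1&1=1 G2=G4=0 G3=G4=0 G4=G2=1 -> 01001
Step 6: G0=G1|G4=1|1=1 G1=G3&G0=0&0=0 G2=G4=1 G3=G4=1 G4=G2=0 -> 10110
Step 7: G0=G1|G4=0|0=0 G1=G3&G0=1&1=1 G2=G4=0 G3=G4=0 G4=G2=1 -> 01001

01001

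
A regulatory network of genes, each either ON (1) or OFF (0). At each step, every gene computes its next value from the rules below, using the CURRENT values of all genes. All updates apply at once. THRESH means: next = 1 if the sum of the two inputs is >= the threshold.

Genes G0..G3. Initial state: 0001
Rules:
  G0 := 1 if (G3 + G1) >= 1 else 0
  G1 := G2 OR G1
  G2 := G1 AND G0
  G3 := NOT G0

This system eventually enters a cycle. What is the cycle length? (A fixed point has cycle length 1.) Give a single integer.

Answer: 4

Derivation:
Step 0: 0001
Step 1: G0=(1+0>=1)=1 G1=G2|G1=0|0=0 G2=G1&G0=0&0=0 G3=NOT G0=NOT 0=1 -> 1001
Step 2: G0=(1+0>=1)=1 G1=G2|G1=0|0=0 G2=G1&G0=0&1=0 G3=NOT G0=NOT 1=0 -> 1000
Step 3: G0=(0+0>=1)=0 G1=G2|G1=0|0=0 G2=G1&G0=0&1=0 G3=NOT G0=NOT 1=0 -> 0000
Step 4: G0=(0+0>=1)=0 G1=G2|G1=0|0=0 G2=G1&G0=0&0=0 G3=NOT G0=NOT 0=1 -> 0001
State from step 4 equals state from step 0 -> cycle length 4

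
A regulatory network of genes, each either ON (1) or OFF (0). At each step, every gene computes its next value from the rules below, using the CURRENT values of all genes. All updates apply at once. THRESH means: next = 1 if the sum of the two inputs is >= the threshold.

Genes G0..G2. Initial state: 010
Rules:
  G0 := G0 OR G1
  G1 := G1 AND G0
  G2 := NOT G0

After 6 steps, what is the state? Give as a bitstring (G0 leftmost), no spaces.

Step 1: G0=G0|G1=0|1=1 G1=G1&G0=1&0=0 G2=NOT G0=NOT 0=1 -> 101
Step 2: G0=G0|G1=1|0=1 G1=G1&G0=0&1=0 G2=NOT G0=NOT 1=0 -> 100
Step 3: G0=G0|G1=1|0=1 G1=G1&G0=0&1=0 G2=NOT G0=NOT 1=0 -> 100
Step 4: G0=G0|G1=1|0=1 G1=G1&G0=0&1=0 G2=NOT G0=NOT 1=0 -> 100
Step 5: G0=G0|G1=1|0=1 G1=G1&G0=0&1=0 G2=NOT G0=NOT 1=0 -> 100
Step 6: G0=G0|G1=1|0=1 G1=G1&G0=0&1=0 G2=NOT G0=NOT 1=0 -> 100

100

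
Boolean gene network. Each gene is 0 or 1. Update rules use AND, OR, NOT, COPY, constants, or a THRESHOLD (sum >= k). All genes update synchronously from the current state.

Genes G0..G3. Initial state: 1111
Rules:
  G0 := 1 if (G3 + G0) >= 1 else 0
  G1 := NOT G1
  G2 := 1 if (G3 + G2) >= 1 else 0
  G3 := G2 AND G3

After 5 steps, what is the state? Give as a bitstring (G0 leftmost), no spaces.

Step 1: G0=(1+1>=1)=1 G1=NOT G1=NOT 1=0 G2=(1+1>=1)=1 G3=G2&G3=1&1=1 -> 1011
Step 2: G0=(1+1>=1)=1 G1=NOT G1=NOT 0=1 G2=(1+1>=1)=1 G3=G2&G3=1&1=1 -> 1111
Step 3: G0=(1+1>=1)=1 G1=NOT G1=NOT 1=0 G2=(1+1>=1)=1 G3=G2&G3=1&1=1 -> 1011
Step 4: G0=(1+1>=1)=1 G1=NOT G1=NOT 0=1 G2=(1+1>=1)=1 G3=G2&G3=1&1=1 -> 1111
Step 5: G0=(1+1>=1)=1 G1=NOT G1=NOT 1=0 G2=(1+1>=1)=1 G3=G2&G3=1&1=1 -> 1011

1011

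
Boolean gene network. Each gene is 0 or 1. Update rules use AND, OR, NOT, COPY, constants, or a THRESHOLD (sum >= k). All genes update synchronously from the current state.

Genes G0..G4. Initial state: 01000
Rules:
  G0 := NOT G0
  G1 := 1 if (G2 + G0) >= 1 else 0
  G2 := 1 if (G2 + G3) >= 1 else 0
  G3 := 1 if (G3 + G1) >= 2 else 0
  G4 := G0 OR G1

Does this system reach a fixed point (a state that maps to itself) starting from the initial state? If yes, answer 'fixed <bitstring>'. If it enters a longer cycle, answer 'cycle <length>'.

Answer: cycle 2

Derivation:
Step 0: 01000
Step 1: G0=NOT G0=NOT 0=1 G1=(0+0>=1)=0 G2=(0+0>=1)=0 G3=(0+1>=2)=0 G4=G0|G1=0|1=1 -> 10001
Step 2: G0=NOT G0=NOT 1=0 G1=(0+1>=1)=1 G2=(0+0>=1)=0 G3=(0+0>=2)=0 G4=G0|G1=1|0=1 -> 01001
Step 3: G0=NOT G0=NOT 0=1 G1=(0+0>=1)=0 G2=(0+0>=1)=0 G3=(0+1>=2)=0 G4=G0|G1=0|1=1 -> 10001
Cycle of length 2 starting at step 1 -> no fixed point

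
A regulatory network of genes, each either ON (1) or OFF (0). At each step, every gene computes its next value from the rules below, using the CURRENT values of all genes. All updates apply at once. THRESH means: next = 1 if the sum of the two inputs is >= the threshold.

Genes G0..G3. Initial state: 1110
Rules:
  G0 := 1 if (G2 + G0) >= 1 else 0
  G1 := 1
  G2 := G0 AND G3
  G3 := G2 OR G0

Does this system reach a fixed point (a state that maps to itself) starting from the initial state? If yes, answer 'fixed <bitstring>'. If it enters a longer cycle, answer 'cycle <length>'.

Step 0: 1110
Step 1: G0=(1+1>=1)=1 G1=1(const) G2=G0&G3=1&0=0 G3=G2|G0=1|1=1 -> 1101
Step 2: G0=(0+1>=1)=1 G1=1(const) G2=G0&G3=1&1=1 G3=G2|G0=0|1=1 -> 1111
Step 3: G0=(1+1>=1)=1 G1=1(const) G2=G0&G3=1&1=1 G3=G2|G0=1|1=1 -> 1111
Fixed point reached at step 2: 1111

Answer: fixed 1111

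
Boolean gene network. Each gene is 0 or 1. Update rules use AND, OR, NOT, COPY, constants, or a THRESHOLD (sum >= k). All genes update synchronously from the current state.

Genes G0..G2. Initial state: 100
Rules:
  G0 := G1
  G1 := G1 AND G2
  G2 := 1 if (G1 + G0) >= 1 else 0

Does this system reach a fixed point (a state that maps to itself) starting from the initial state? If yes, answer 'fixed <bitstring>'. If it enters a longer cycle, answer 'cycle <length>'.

Step 0: 100
Step 1: G0=G1=0 G1=G1&G2=0&0=0 G2=(0+1>=1)=1 -> 001
Step 2: G0=G1=0 G1=G1&G2=0&1=0 G2=(0+0>=1)=0 -> 000
Step 3: G0=G1=0 G1=G1&G2=0&0=0 G2=(0+0>=1)=0 -> 000
Fixed point reached at step 2: 000

Answer: fixed 000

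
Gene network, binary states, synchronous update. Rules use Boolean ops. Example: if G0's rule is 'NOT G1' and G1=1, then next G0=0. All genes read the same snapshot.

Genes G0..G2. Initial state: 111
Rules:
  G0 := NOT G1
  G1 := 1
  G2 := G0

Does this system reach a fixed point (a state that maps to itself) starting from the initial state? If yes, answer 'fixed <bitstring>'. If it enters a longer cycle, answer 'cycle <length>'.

Answer: fixed 010

Derivation:
Step 0: 111
Step 1: G0=NOT G1=NOT 1=0 G1=1(const) G2=G0=1 -> 011
Step 2: G0=NOT G1=NOT 1=0 G1=1(const) G2=G0=0 -> 010
Step 3: G0=NOT G1=NOT 1=0 G1=1(const) G2=G0=0 -> 010
Fixed point reached at step 2: 010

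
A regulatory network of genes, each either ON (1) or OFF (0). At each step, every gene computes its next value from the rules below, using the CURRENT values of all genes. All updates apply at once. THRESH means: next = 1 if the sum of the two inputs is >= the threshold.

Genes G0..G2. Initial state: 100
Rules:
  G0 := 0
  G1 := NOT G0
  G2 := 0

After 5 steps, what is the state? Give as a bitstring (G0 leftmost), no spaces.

Step 1: G0=0(const) G1=NOT G0=NOT 1=0 G2=0(const) -> 000
Step 2: G0=0(const) G1=NOT G0=NOT 0=1 G2=0(const) -> 010
Step 3: G0=0(const) G1=NOT G0=NOT 0=1 G2=0(const) -> 010
Step 4: G0=0(const) G1=NOT G0=NOT 0=1 G2=0(const) -> 010
Step 5: G0=0(const) G1=NOT G0=NOT 0=1 G2=0(const) -> 010

010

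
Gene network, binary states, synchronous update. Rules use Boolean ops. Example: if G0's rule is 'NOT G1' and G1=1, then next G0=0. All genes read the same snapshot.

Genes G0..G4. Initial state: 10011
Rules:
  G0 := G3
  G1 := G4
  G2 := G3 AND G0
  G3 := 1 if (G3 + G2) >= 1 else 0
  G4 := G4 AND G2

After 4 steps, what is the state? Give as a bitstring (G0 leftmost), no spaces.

Step 1: G0=G3=1 G1=G4=1 G2=G3&G0=1&1=1 G3=(1+0>=1)=1 G4=G4&G2=1&0=0 -> 11110
Step 2: G0=G3=1 G1=G4=0 G2=G3&G0=1&1=1 G3=(1+1>=1)=1 G4=G4&G2=0&1=0 -> 10110
Step 3: G0=G3=1 G1=G4=0 G2=G3&G0=1&1=1 G3=(1+1>=1)=1 G4=G4&G2=0&1=0 -> 10110
Step 4: G0=G3=1 G1=G4=0 G2=G3&G0=1&1=1 G3=(1+1>=1)=1 G4=G4&G2=0&1=0 -> 10110

10110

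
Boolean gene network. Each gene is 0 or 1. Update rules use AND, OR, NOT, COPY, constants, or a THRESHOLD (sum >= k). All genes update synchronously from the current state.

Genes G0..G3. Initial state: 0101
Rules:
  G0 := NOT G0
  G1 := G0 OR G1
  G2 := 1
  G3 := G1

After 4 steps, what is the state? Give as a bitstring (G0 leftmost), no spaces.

Step 1: G0=NOT G0=NOT 0=1 G1=G0|G1=0|1=1 G2=1(const) G3=G1=1 -> 1111
Step 2: G0=NOT G0=NOT 1=0 G1=G0|G1=1|1=1 G2=1(const) G3=G1=1 -> 0111
Step 3: G0=NOT G0=NOT 0=1 G1=G0|G1=0|1=1 G2=1(const) G3=G1=1 -> 1111
Step 4: G0=NOT G0=NOT 1=0 G1=G0|G1=1|1=1 G2=1(const) G3=G1=1 -> 0111

0111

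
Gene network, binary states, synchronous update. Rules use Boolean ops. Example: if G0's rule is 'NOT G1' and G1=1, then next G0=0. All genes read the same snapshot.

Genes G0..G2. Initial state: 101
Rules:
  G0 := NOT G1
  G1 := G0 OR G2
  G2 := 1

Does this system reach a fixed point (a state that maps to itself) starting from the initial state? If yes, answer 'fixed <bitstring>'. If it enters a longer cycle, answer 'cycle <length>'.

Step 0: 101
Step 1: G0=NOT G1=NOT 0=1 G1=G0|G2=1|1=1 G2=1(const) -> 111
Step 2: G0=NOT G1=NOT 1=0 G1=G0|G2=1|1=1 G2=1(const) -> 011
Step 3: G0=NOT G1=NOT 1=0 G1=G0|G2=0|1=1 G2=1(const) -> 011
Fixed point reached at step 2: 011

Answer: fixed 011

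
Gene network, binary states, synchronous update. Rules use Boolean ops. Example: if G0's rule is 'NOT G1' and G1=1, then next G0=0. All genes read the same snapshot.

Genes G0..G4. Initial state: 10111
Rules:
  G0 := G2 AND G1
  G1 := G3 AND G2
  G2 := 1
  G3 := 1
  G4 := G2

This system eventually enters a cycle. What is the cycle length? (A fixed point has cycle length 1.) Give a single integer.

Answer: 1

Derivation:
Step 0: 10111
Step 1: G0=G2&G1=1&0=0 G1=G3&G2=1&1=1 G2=1(const) G3=1(const) G4=G2=1 -> 01111
Step 2: G0=G2&G1=1&1=1 G1=G3&G2=1&1=1 G2=1(const) G3=1(const) G4=G2=1 -> 11111
Step 3: G0=G2&G1=1&1=1 G1=G3&G2=1&1=1 G2=1(const) G3=1(const) G4=G2=1 -> 11111
State from step 3 equals state from step 2 -> cycle length 1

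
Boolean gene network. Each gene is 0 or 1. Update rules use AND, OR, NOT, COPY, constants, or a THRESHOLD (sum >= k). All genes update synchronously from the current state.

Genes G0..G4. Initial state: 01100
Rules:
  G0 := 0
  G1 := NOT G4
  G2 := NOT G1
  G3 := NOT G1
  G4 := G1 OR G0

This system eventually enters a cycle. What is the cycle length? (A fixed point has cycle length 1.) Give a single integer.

Answer: 4

Derivation:
Step 0: 01100
Step 1: G0=0(const) G1=NOT G4=NOT 0=1 G2=NOT G1=NOT 1=0 G3=NOT G1=NOT 1=0 G4=G1|G0=1|0=1 -> 01001
Step 2: G0=0(const) G1=NOT G4=NOT 1=0 G2=NOT G1=NOT 1=0 G3=NOT G1=NOT 1=0 G4=G1|G0=1|0=1 -> 00001
Step 3: G0=0(const) G1=NOT G4=NOT 1=0 G2=NOT G1=NOT 0=1 G3=NOT G1=NOT 0=1 G4=G1|G0=0|0=0 -> 00110
Step 4: G0=0(const) G1=NOT G4=NOT 0=1 G2=NOT G1=NOT 0=1 G3=NOT G1=NOT 0=1 G4=G1|G0=0|0=0 -> 01110
Step 5: G0=0(const) G1=NOT G4=NOT 0=1 G2=NOT G1=NOT 1=0 G3=NOT G1=NOT 1=0 G4=G1|G0=1|0=1 -> 01001
State from step 5 equals state from step 1 -> cycle length 4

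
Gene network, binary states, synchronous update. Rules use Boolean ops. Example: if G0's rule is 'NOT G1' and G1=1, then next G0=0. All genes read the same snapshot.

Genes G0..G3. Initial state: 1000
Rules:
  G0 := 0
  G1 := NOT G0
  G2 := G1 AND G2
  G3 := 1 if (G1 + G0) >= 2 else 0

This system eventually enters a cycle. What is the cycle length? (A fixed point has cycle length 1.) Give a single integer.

Step 0: 1000
Step 1: G0=0(const) G1=NOT G0=NOT 1=0 G2=G1&G2=0&0=0 G3=(0+1>=2)=0 -> 0000
Step 2: G0=0(const) G1=NOT G0=NOT 0=1 G2=G1&G2=0&0=0 G3=(0+0>=2)=0 -> 0100
Step 3: G0=0(const) G1=NOT G0=NOT 0=1 G2=G1&G2=1&0=0 G3=(1+0>=2)=0 -> 0100
State from step 3 equals state from step 2 -> cycle length 1

Answer: 1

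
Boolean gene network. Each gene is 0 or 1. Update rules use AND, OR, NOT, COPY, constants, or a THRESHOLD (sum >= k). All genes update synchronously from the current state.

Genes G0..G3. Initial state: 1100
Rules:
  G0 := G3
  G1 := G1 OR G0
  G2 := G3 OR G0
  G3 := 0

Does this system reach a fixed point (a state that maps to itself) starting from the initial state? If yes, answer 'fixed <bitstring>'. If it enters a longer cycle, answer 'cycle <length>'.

Answer: fixed 0100

Derivation:
Step 0: 1100
Step 1: G0=G3=0 G1=G1|G0=1|1=1 G2=G3|G0=0|1=1 G3=0(const) -> 0110
Step 2: G0=G3=0 G1=G1|G0=1|0=1 G2=G3|G0=0|0=0 G3=0(const) -> 0100
Step 3: G0=G3=0 G1=G1|G0=1|0=1 G2=G3|G0=0|0=0 G3=0(const) -> 0100
Fixed point reached at step 2: 0100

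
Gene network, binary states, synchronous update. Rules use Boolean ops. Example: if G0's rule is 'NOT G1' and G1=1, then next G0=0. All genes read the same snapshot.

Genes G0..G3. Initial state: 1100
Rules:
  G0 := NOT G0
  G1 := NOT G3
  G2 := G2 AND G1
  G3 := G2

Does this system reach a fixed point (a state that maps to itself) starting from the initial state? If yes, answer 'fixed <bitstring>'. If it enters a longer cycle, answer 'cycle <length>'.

Step 0: 1100
Step 1: G0=NOT G0=NOT 1=0 G1=NOT G3=NOT 0=1 G2=G2&G1=0&1=0 G3=G2=0 -> 0100
Step 2: G0=NOT G0=NOT 0=1 G1=NOT G3=NOT 0=1 G2=G2&G1=0&1=0 G3=G2=0 -> 1100
Cycle of length 2 starting at step 0 -> no fixed point

Answer: cycle 2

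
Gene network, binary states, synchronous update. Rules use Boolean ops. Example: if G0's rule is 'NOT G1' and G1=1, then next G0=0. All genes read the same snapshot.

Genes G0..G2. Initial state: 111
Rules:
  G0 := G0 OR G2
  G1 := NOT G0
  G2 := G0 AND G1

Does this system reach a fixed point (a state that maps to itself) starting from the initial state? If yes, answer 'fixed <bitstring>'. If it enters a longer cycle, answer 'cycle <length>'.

Step 0: 111
Step 1: G0=G0|G2=1|1=1 G1=NOT G0=NOT 1=0 G2=G0&G1=1&1=1 -> 101
Step 2: G0=G0|G2=1|1=1 G1=NOT G0=NOT 1=0 G2=G0&G1=1&0=0 -> 100
Step 3: G0=G0|G2=1|0=1 G1=NOT G0=NOT 1=0 G2=G0&G1=1&0=0 -> 100
Fixed point reached at step 2: 100

Answer: fixed 100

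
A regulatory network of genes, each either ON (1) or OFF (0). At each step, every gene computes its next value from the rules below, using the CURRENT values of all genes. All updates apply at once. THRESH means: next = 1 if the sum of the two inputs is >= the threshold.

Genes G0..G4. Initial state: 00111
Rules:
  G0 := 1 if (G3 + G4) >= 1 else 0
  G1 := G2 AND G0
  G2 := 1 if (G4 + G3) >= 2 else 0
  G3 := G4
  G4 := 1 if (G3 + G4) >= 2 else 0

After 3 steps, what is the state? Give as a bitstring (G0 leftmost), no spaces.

Step 1: G0=(1+1>=1)=1 G1=G2&G0=1&0=0 G2=(1+1>=2)=1 G3=G4=1 G4=(1+1>=2)=1 -> 10111
Step 2: G0=(1+1>=1)=1 G1=G2&G0=1&1=1 G2=(1+1>=2)=1 G3=G4=1 G4=(1+1>=2)=1 -> 11111
Step 3: G0=(1+1>=1)=1 G1=G2&G0=1&1=1 G2=(1+1>=2)=1 G3=G4=1 G4=(1+1>=2)=1 -> 11111

11111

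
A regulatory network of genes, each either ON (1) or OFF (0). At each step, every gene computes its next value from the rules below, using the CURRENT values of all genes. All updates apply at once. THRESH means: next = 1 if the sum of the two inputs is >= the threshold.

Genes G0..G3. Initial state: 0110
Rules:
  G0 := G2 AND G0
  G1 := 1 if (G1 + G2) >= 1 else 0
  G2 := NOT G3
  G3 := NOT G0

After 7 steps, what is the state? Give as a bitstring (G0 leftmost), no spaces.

Step 1: G0=G2&G0=1&0=0 G1=(1+1>=1)=1 G2=NOT G3=NOT 0=1 G3=NOT G0=NOT 0=1 -> 0111
Step 2: G0=G2&G0=1&0=0 G1=(1+1>=1)=1 G2=NOT G3=NOT 1=0 G3=NOT G0=NOT 0=1 -> 0101
Step 3: G0=G2&G0=0&0=0 G1=(1+0>=1)=1 G2=NOT G3=NOT 1=0 G3=NOT G0=NOT 0=1 -> 0101
Step 4: G0=G2&G0=0&0=0 G1=(1+0>=1)=1 G2=NOT G3=NOT 1=0 G3=NOT G0=NOT 0=1 -> 0101
Step 5: G0=G2&G0=0&0=0 G1=(1+0>=1)=1 G2=NOT G3=NOT 1=0 G3=NOT G0=NOT 0=1 -> 0101
Step 6: G0=G2&G0=0&0=0 G1=(1+0>=1)=1 G2=NOT G3=NOT 1=0 G3=NOT G0=NOT 0=1 -> 0101
Step 7: G0=G2&G0=0&0=0 G1=(1+0>=1)=1 G2=NOT G3=NOT 1=0 G3=NOT G0=NOT 0=1 -> 0101

0101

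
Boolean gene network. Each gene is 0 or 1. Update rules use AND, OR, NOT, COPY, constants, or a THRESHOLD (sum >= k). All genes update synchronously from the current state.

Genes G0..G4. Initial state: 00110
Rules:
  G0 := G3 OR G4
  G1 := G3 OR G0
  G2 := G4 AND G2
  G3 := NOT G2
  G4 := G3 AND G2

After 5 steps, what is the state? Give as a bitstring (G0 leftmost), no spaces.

Step 1: G0=G3|G4=1|0=1 G1=G3|G0=1|0=1 G2=G4&G2=0&1=0 G3=NOT G2=NOT 1=0 G4=G3&G2=1&1=1 -> 11001
Step 2: G0=G3|G4=0|1=1 G1=G3|G0=0|1=1 G2=G4&G2=1&0=0 G3=NOT G2=NOT 0=1 G4=G3&G2=0&0=0 -> 11010
Step 3: G0=G3|G4=1|0=1 G1=G3|G0=1|1=1 G2=G4&G2=0&0=0 G3=NOT G2=NOT 0=1 G4=G3&G2=1&0=0 -> 11010
Step 4: G0=G3|G4=1|0=1 G1=G3|G0=1|1=1 G2=G4&G2=0&0=0 G3=NOT G2=NOT 0=1 G4=G3&G2=1&0=0 -> 11010
Step 5: G0=G3|G4=1|0=1 G1=G3|G0=1|1=1 G2=G4&G2=0&0=0 G3=NOT G2=NOT 0=1 G4=G3&G2=1&0=0 -> 11010

11010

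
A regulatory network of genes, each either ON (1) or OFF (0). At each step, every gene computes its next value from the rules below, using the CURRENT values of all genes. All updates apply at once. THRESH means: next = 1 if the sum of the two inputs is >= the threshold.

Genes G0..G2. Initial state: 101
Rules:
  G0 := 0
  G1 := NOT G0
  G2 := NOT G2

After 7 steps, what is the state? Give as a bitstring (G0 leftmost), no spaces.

Step 1: G0=0(const) G1=NOT G0=NOT 1=0 G2=NOT G2=NOT 1=0 -> 000
Step 2: G0=0(const) G1=NOT G0=NOT 0=1 G2=NOT G2=NOT 0=1 -> 011
Step 3: G0=0(const) G1=NOT G0=NOT 0=1 G2=NOT G2=NOT 1=0 -> 010
Step 4: G0=0(const) G1=NOT G0=NOT 0=1 G2=NOT G2=NOT 0=1 -> 011
Step 5: G0=0(const) G1=NOT G0=NOT 0=1 G2=NOT G2=NOT 1=0 -> 010
Step 6: G0=0(const) G1=NOT G0=NOT 0=1 G2=NOT G2=NOT 0=1 -> 011
Step 7: G0=0(const) G1=NOT G0=NOT 0=1 G2=NOT G2=NOT 1=0 -> 010

010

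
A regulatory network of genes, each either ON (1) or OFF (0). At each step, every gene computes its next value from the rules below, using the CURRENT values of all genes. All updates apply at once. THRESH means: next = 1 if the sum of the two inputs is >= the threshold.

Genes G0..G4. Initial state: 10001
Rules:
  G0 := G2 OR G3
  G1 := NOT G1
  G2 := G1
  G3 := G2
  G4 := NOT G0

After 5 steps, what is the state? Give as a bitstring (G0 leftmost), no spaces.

Step 1: G0=G2|G3=0|0=0 G1=NOT G1=NOT 0=1 G2=G1=0 G3=G2=0 G4=NOT G0=NOT 1=0 -> 01000
Step 2: G0=G2|G3=0|0=0 G1=NOT G1=NOT 1=0 G2=G1=1 G3=G2=0 G4=NOT G0=NOT 0=1 -> 00101
Step 3: G0=G2|G3=1|0=1 G1=NOT G1=NOT 0=1 G2=G1=0 G3=G2=1 G4=NOT G0=NOT 0=1 -> 11011
Step 4: G0=G2|G3=0|1=1 G1=NOT G1=NOT 1=0 G2=G1=1 G3=G2=0 G4=NOT G0=NOT 1=0 -> 10100
Step 5: G0=G2|G3=1|0=1 G1=NOT G1=NOT 0=1 G2=G1=0 G3=G2=1 G4=NOT G0=NOT 1=0 -> 11010

11010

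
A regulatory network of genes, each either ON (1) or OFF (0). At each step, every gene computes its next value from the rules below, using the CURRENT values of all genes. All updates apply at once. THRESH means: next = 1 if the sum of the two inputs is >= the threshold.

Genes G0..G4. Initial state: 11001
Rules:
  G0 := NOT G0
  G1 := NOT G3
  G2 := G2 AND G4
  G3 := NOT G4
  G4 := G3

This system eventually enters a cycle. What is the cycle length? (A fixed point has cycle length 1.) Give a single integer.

Answer: 4

Derivation:
Step 0: 11001
Step 1: G0=NOT G0=NOT 1=0 G1=NOT G3=NOT 0=1 G2=G2&G4=0&1=0 G3=NOT G4=NOT 1=0 G4=G3=0 -> 01000
Step 2: G0=NOT G0=NOT 0=1 G1=NOT G3=NOT 0=1 G2=G2&G4=0&0=0 G3=NOT G4=NOT 0=1 G4=G3=0 -> 11010
Step 3: G0=NOT G0=NOT 1=0 G1=NOT G3=NOT 1=0 G2=G2&G4=0&0=0 G3=NOT G4=NOT 0=1 G4=G3=1 -> 00011
Step 4: G0=NOT G0=NOT 0=1 G1=NOT G3=NOT 1=0 G2=G2&G4=0&1=0 G3=NOT G4=NOT 1=0 G4=G3=1 -> 10001
Step 5: G0=NOT G0=NOT 1=0 G1=NOT G3=NOT 0=1 G2=G2&G4=0&1=0 G3=NOT G4=NOT 1=0 G4=G3=0 -> 01000
State from step 5 equals state from step 1 -> cycle length 4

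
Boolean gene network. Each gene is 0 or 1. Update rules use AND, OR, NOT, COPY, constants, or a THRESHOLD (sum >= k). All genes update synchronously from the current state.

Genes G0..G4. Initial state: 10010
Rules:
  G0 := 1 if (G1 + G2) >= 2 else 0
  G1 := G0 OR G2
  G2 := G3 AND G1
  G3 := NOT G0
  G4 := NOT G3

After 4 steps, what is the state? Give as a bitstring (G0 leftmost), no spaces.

Step 1: G0=(0+0>=2)=0 G1=G0|G2=1|0=1 G2=G3&G1=1&0=0 G3=NOT G0=NOT 1=0 G4=NOT G3=NOT 1=0 -> 01000
Step 2: G0=(1+0>=2)=0 G1=G0|G2=0|0=0 G2=G3&G1=0&1=0 G3=NOT G0=NOT 0=1 G4=NOT G3=NOT 0=1 -> 00011
Step 3: G0=(0+0>=2)=0 G1=G0|G2=0|0=0 G2=G3&G1=1&0=0 G3=NOT G0=NOT 0=1 G4=NOT G3=NOT 1=0 -> 00010
Step 4: G0=(0+0>=2)=0 G1=G0|G2=0|0=0 G2=G3&G1=1&0=0 G3=NOT G0=NOT 0=1 G4=NOT G3=NOT 1=0 -> 00010

00010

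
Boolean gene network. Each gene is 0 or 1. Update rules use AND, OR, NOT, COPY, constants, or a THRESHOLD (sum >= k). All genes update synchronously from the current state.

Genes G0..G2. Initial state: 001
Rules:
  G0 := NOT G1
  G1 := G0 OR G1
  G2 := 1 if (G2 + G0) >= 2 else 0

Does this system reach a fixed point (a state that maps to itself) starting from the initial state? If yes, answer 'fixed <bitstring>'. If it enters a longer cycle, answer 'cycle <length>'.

Answer: fixed 010

Derivation:
Step 0: 001
Step 1: G0=NOT G1=NOT 0=1 G1=G0|G1=0|0=0 G2=(1+0>=2)=0 -> 100
Step 2: G0=NOT G1=NOT 0=1 G1=G0|G1=1|0=1 G2=(0+1>=2)=0 -> 110
Step 3: G0=NOT G1=NOT 1=0 G1=G0|G1=1|1=1 G2=(0+1>=2)=0 -> 010
Step 4: G0=NOT G1=NOT 1=0 G1=G0|G1=0|1=1 G2=(0+0>=2)=0 -> 010
Fixed point reached at step 3: 010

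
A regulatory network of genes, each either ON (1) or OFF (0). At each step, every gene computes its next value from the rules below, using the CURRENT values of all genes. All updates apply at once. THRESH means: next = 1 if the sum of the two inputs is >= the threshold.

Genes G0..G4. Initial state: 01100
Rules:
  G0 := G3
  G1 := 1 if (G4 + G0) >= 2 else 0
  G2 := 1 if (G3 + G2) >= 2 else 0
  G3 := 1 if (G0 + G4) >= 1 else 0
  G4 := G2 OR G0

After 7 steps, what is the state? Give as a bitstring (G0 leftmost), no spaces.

Step 1: G0=G3=0 G1=(0+0>=2)=0 G2=(0+1>=2)=0 G3=(0+0>=1)=0 G4=G2|G0=1|0=1 -> 00001
Step 2: G0=G3=0 G1=(1+0>=2)=0 G2=(0+0>=2)=0 G3=(0+1>=1)=1 G4=G2|G0=0|0=0 -> 00010
Step 3: G0=G3=1 G1=(0+0>=2)=0 G2=(1+0>=2)=0 G3=(0+0>=1)=0 G4=G2|G0=0|0=0 -> 10000
Step 4: G0=G3=0 G1=(0+1>=2)=0 G2=(0+0>=2)=0 G3=(1+0>=1)=1 G4=G2|G0=0|1=1 -> 00011
Step 5: G0=G3=1 G1=(1+0>=2)=0 G2=(1+0>=2)=0 G3=(0+1>=1)=1 G4=G2|G0=0|0=0 -> 10010
Step 6: G0=G3=1 G1=(0+1>=2)=0 G2=(1+0>=2)=0 G3=(1+0>=1)=1 G4=G2|G0=0|1=1 -> 10011
Step 7: G0=G3=1 G1=(1+1>=2)=1 G2=(1+0>=2)=0 G3=(1+1>=1)=1 G4=G2|G0=0|1=1 -> 11011

11011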